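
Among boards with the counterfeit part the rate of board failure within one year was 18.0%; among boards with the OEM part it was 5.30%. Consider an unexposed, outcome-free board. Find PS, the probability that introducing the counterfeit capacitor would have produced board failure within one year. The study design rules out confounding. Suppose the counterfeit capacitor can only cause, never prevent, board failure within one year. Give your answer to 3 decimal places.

p₁ = 0.18, p₀ = 0.053.
Under exogeneity and monotonicity, PS = (p₁ − p₀) / (1 − p₀).
PS = (0.18 − 0.053) / (1 − 0.053) = 0.127 / 0.947 ≈ 0.1341

PS ≈ 0.134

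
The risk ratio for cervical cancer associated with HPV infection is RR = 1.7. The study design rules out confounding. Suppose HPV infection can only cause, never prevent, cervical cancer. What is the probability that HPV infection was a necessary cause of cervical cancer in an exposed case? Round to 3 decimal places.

PN ≈ 0.412

Under exogeneity and monotonicity, PN = (RR − 1) / RR = 1 − 1/RR.
PN = (1.7 − 1) / 1.7 = 0.7 / 1.7 ≈ 0.4118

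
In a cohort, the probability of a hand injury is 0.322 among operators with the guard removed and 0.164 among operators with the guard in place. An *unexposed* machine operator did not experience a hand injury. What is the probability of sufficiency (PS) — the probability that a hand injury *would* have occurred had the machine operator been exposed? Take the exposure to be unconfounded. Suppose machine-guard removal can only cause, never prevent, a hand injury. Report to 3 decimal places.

Let p₁ = 0.322, p₀ = 0.164.
Under exogeneity and monotonicity, PS = (p₁ − p₀) / (1 − p₀).
PS = (0.322 − 0.164) / (1 − 0.164) = 0.158 / 0.836 ≈ 0.1890

PS ≈ 0.189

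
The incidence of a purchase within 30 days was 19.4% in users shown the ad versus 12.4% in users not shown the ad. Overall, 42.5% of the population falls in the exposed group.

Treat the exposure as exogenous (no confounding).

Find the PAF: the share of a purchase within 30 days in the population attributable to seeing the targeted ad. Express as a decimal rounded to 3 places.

p₁ = 0.194, p₀ = 0.124.
Overall risk P(Y=1) = π·p₁ + (1−π)·p₀ = 0.425×0.194 + 0.575×0.124 = 0.15375.
Under exogeneity, PAF = [P(Y=1) − p₀] / P(Y=1).
PAF = (0.15375 − 0.124) / 0.15375 ≈ 0.1935

PAF ≈ 0.193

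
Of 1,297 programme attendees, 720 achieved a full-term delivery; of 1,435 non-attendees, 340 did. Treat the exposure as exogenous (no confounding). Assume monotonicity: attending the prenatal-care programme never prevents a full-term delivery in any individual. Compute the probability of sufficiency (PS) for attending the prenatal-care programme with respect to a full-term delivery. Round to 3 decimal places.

p₁ = P(outcome | exposed) = 720/1297 = 0.55513
p₀ = P(outcome | unexposed) = 340/1435 = 0.23693
Under exogeneity and monotonicity, PS = (p₁ − p₀) / (1 − p₀).
PS = (0.55513 − 0.23693) / (1 − 0.23693) = 0.31819 / 0.76307 ≈ 0.4170

PS ≈ 0.417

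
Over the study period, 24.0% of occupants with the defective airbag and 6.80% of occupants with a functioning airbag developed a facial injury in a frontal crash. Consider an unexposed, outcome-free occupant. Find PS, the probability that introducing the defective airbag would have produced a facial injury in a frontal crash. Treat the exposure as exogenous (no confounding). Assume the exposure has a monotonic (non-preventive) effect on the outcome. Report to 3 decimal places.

p₁ = 0.24, p₀ = 0.068.
Under exogeneity and monotonicity, PS = (p₁ − p₀) / (1 − p₀).
PS = (0.24 − 0.068) / (1 − 0.068) = 0.172 / 0.932 ≈ 0.1845

PS ≈ 0.185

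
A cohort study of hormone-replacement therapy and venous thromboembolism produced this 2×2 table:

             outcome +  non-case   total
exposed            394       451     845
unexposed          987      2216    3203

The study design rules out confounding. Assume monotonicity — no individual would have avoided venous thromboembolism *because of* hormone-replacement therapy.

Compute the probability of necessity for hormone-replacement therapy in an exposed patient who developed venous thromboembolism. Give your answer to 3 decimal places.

p₁ = P(outcome | exposed) = 394/845 = 0.46627
p₀ = P(outcome | unexposed) = 987/3203 = 0.30815
Under exogeneity and monotonicity, PN = (p₁ − p₀)/p₁.
PN = (0.46627 − 0.30815) / 0.46627 ≈ 0.3391

PN ≈ 0.339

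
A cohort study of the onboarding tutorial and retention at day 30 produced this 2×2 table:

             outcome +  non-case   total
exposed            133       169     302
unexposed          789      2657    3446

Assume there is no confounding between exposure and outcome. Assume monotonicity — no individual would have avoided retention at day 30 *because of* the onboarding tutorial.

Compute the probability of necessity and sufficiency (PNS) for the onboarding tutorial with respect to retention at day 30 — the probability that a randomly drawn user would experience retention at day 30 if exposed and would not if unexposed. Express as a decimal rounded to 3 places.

p₁ = P(outcome | exposed) = 133/302 = 0.4404
p₀ = P(outcome | unexposed) = 789/3446 = 0.22896
Under exogeneity and monotonicity, PNS = p₁ − p₀.
PNS = 0.4404 − 0.22896 = 0.21144

PNS ≈ 0.211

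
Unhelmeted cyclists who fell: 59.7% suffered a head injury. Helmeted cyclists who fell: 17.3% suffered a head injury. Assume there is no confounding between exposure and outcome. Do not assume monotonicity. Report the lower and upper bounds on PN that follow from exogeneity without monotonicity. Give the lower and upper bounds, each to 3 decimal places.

0.710 ≤ PN ≤ 1.000

p₁ = 0.597, p₀ = 0.173.
Under exogeneity alone the bounds on PN are max{0,(p₁−p₀)/p₁} ≤ PN ≤ min{1,(1−p₀)/p₁}.
  lower = (p₁ − p₀)/p₁ = 0.424 / 0.597 ≈ 0.7102
  upper = min{1, (1 − p₀)/p₁} = 0.827 / 0.597 ≈ 1.3853 → capped at 1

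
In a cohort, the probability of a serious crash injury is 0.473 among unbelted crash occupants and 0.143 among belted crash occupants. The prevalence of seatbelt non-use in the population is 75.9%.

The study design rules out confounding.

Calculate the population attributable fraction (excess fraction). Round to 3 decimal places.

Let p₁ = 0.473, p₀ = 0.143.
Overall risk P(Y=1) = π·p₁ + (1−π)·p₀ = 0.759×0.473 + 0.241×0.143 = 0.39347.
Under exogeneity, PAF = [P(Y=1) − p₀] / P(Y=1).
PAF = (0.39347 − 0.143) / 0.39347 ≈ 0.6366

PAF ≈ 0.637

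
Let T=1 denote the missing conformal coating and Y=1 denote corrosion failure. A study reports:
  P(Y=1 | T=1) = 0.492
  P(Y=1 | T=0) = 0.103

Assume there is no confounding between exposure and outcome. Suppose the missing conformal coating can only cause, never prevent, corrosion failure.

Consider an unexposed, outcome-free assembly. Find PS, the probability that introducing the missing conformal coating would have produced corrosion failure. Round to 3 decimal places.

Let p₁ = 0.492, p₀ = 0.103.
Under exogeneity and monotonicity, PS = (p₁ − p₀) / (1 − p₀).
PS = (0.492 − 0.103) / (1 − 0.103) = 0.389 / 0.897 ≈ 0.4337

PS ≈ 0.434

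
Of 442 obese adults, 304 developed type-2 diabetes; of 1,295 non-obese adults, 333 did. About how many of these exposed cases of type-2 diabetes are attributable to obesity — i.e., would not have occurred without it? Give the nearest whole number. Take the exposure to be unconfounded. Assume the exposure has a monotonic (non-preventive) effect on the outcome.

p₁ = P(outcome | exposed) = 304/442 = 0.68778
p₀ = P(outcome | unexposed) = 333/1295 = 0.25714
PN = (p₁ − p₀)/p₁ = (0.68778 − 0.25714) / 0.68778 ≈ 0.62613.
Attributable cases ≈ PN × (exposed cases) = 0.62613 × 304 ≈ 190.34.

about 190 cases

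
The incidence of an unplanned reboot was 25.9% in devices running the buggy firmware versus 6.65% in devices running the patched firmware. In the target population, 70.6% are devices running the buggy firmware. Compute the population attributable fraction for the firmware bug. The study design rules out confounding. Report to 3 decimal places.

p₁ = 0.259, p₀ = 0.0665.
Overall risk P(Y=1) = π·p₁ + (1−π)·p₀ = 0.706×0.259 + 0.294×0.0665 = 0.20241.
Under exogeneity, PAF = [P(Y=1) − p₀] / P(Y=1).
PAF = (0.20241 − 0.0665) / 0.20241 ≈ 0.6715

PAF ≈ 0.671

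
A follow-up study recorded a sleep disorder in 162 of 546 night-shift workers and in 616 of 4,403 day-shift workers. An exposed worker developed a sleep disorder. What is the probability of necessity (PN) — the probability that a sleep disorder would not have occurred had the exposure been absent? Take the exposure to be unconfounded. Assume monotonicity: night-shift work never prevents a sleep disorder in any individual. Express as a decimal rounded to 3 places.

p₁ = P(outcome | exposed) = 162/546 = 0.2967
p₀ = P(outcome | unexposed) = 616/4403 = 0.1399
Under exogeneity and monotonicity, PN = (p₁ − p₀) / p₁.
PN = (0.2967 − 0.1399) / 0.2967 = 0.1568 / 0.2967 ≈ 0.5285

PN ≈ 0.528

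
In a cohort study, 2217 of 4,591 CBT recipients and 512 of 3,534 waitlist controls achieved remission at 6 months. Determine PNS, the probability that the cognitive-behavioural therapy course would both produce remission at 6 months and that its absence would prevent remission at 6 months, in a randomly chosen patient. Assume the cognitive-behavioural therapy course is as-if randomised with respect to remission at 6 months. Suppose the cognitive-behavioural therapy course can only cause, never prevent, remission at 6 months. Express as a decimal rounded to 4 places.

PNS ≈ 0.3380

p₁ = P(outcome | exposed) = 2217/4591 = 0.4829
p₀ = P(outcome | unexposed) = 512/3534 = 0.14488
Under exogeneity and monotonicity, PNS = p₁ − p₀.
PNS = 0.4829 − 0.14488 = 0.33802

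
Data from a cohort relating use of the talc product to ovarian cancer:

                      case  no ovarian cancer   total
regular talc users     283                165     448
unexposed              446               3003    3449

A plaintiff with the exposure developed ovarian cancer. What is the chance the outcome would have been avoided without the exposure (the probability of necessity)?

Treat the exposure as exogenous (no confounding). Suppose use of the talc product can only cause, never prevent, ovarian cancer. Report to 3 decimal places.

p₁ = P(outcome | exposed) = 283/448 = 0.6317
p₀ = P(outcome | unexposed) = 446/3449 = 0.12931
Under exogeneity and monotonicity, PN = (p₁ − p₀)/p₁.
PN = (0.6317 − 0.12931) / 0.6317 ≈ 0.7953

PN ≈ 0.795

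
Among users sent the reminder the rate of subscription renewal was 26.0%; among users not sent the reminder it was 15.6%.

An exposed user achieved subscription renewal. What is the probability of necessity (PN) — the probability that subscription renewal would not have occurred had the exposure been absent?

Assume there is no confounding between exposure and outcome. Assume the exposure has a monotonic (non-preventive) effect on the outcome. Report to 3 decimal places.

PN ≈ 0.400

p₁ = 0.26, p₀ = 0.156.
Under exogeneity and monotonicity, PN = (p₁ − p₀) / p₁.
PN = (0.26 − 0.156) / 0.26 = 0.104 / 0.26 ≈ 0.4000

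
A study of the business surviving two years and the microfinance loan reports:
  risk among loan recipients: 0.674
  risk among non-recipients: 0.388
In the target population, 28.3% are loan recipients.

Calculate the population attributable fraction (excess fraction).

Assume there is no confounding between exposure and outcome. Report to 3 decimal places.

Let p₁ = 0.674, p₀ = 0.388.
Overall risk P(Y=1) = π·p₁ + (1−π)·p₀ = 0.283×0.674 + 0.717×0.388 = 0.46894.
Under exogeneity, PAF = [P(Y=1) − p₀] / P(Y=1).
PAF = (0.46894 − 0.388) / 0.46894 ≈ 0.1726

PAF ≈ 0.173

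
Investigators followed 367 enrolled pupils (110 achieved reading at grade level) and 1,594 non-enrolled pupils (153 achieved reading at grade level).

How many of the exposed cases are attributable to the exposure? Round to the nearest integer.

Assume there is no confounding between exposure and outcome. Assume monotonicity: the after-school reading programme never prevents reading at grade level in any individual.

p₁ = P(outcome | exposed) = 110/367 = 0.29973
p₀ = P(outcome | unexposed) = 153/1594 = 0.095985
PN = (p₁ − p₀)/p₁ = (0.29973 − 0.095985) / 0.29973 ≈ 0.67976.
Attributable cases ≈ PN × (exposed cases) = 0.67976 × 110 ≈ 74.77.

about 75 cases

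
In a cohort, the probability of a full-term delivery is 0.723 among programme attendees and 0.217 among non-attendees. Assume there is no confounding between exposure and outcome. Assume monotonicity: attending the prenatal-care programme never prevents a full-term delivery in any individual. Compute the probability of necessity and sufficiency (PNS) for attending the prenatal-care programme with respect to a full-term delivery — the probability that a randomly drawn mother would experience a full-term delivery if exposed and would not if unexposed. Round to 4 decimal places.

PNS ≈ 0.5060

Let p₁ = 0.723, p₀ = 0.217.
Under exogeneity and monotonicity, PNS = p₁ − p₀.
PNS = 0.723 − 0.217 = 0.506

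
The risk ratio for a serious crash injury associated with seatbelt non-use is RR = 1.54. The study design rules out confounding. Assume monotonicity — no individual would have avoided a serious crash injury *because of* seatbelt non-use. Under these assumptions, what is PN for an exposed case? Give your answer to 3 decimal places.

Under exogeneity and monotonicity, PN = (RR − 1) / RR = 1 − 1/RR.
PN = (1.54 − 1) / 1.54 = 0.54 / 1.54 ≈ 0.3506

PN ≈ 0.351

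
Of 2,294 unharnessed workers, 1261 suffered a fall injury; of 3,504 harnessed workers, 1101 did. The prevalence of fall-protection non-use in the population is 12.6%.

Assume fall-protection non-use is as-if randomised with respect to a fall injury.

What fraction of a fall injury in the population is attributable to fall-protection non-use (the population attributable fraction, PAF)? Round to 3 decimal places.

PAF ≈ 0.086

p₁ = P(outcome | exposed) = 1261/2294 = 0.54969
p₀ = P(outcome | unexposed) = 1101/3504 = 0.31421
Overall risk P(Y=1) = π·p₁ + (1−π)·p₀ = 0.126×0.54969 + 0.874×0.31421 = 0.34388.
Under exogeneity, PAF = [P(Y=1) − p₀] / P(Y=1).
PAF = (0.34388 − 0.31421) / 0.34388 ≈ 0.0863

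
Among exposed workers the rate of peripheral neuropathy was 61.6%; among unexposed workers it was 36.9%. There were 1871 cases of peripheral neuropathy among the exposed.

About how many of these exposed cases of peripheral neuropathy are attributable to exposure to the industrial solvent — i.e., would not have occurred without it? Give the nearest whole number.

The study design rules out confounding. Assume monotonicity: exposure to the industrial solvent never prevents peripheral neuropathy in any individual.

about 750 cases

p₁ = 0.616, p₀ = 0.369.
PN = (p₁ − p₀)/p₁ = (0.616 − 0.369) / 0.616 ≈ 0.40097.
Attributable cases ≈ PN × (exposed cases) = 0.40097 × 1871 ≈ 750.22.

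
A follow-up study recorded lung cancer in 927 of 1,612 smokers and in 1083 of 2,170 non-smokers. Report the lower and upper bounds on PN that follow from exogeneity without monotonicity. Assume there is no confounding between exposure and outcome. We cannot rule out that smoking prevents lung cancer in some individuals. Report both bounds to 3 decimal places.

0.132 ≤ PN ≤ 0.871

p₁ = P(outcome | exposed) = 927/1612 = 0.57506
p₀ = P(outcome | unexposed) = 1083/2170 = 0.49908
Under exogeneity alone the bounds on PN are max{0,(p₁−p₀)/p₁} ≤ PN ≤ min{1,(1−p₀)/p₁}.
  lower = (p₁ − p₀)/p₁ = 0.075984 / 0.57506 ≈ 0.1321
  upper = min{1, (1 − p₀)/p₁} = 0.50092 / 0.57506 ≈ 0.8711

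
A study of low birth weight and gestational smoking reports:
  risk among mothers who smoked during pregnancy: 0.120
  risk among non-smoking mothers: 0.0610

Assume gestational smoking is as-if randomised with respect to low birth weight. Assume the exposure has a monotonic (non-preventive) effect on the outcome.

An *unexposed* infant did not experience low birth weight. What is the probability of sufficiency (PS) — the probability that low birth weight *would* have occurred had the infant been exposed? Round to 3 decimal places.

Let p₁ = 0.12, p₀ = 0.061.
Under exogeneity and monotonicity, PS = (p₁ − p₀) / (1 − p₀).
PS = (0.12 − 0.061) / (1 − 0.061) = 0.059 / 0.939 ≈ 0.0628

PS ≈ 0.063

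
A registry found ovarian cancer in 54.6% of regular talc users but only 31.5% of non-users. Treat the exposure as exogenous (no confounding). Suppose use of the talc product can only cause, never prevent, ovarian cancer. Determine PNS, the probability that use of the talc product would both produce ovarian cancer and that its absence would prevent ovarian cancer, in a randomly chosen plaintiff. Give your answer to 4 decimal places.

PNS ≈ 0.2310

p₁ = 0.546, p₀ = 0.315.
Under exogeneity and monotonicity, PNS = p₁ − p₀.
PNS = 0.546 − 0.315 = 0.231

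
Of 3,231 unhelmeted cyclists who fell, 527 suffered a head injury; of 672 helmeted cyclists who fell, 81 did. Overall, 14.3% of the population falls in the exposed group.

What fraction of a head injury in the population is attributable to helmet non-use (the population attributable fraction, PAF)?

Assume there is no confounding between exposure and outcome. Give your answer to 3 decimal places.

PAF ≈ 0.048

p₁ = P(outcome | exposed) = 527/3231 = 0.16311
p₀ = P(outcome | unexposed) = 81/672 = 0.12054
Overall risk P(Y=1) = π·p₁ + (1−π)·p₀ = 0.143×0.16311 + 0.857×0.12054 = 0.12662.
Under exogeneity, PAF = [P(Y=1) − p₀] / P(Y=1).
PAF = (0.12662 − 0.12054) / 0.12662 ≈ 0.0481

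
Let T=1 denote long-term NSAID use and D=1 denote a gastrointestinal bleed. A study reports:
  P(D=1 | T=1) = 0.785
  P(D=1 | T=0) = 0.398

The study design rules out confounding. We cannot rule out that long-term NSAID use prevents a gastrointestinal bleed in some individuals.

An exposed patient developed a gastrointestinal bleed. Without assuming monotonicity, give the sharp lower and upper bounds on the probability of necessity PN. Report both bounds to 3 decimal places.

0.493 ≤ PN ≤ 0.767

Let p₁ = 0.785, p₀ = 0.398.
Under exogeneity alone the bounds on PN are max{0,(p₁−p₀)/p₁} ≤ PN ≤ min{1,(1−p₀)/p₁}.
  lower = (p₁ − p₀)/p₁ = 0.387 / 0.785 ≈ 0.4930
  upper = min{1, (1 − p₀)/p₁} = 0.602 / 0.785 ≈ 0.7669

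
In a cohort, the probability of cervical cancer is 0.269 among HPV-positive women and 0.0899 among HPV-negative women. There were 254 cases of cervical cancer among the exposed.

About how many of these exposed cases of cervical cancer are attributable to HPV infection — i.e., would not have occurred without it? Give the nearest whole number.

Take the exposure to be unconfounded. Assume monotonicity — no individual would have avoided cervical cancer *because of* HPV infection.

Let p₁ = 0.269, p₀ = 0.0899.
PN = (p₁ − p₀)/p₁ = (0.269 − 0.0899) / 0.269 ≈ 0.66580.
Attributable cases ≈ PN × (exposed cases) = 0.66580 × 254 ≈ 169.11.

about 169 cases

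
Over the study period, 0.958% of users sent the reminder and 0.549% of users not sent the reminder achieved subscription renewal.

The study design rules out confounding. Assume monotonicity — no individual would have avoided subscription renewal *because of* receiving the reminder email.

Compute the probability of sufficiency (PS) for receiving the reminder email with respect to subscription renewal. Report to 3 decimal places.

p₁ = 0.00958, p₀ = 0.00549.
Under exogeneity and monotonicity, PS = (p₁ − p₀) / (1 − p₀).
PS = (0.00958 − 0.00549) / (1 − 0.00549) = 0.00409 / 0.99451 ≈ 0.0041

PS ≈ 0.004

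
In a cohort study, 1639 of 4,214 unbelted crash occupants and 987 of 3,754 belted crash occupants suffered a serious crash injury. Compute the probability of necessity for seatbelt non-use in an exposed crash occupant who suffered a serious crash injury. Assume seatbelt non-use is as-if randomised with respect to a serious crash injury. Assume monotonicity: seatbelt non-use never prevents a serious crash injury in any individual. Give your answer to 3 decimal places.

p₁ = P(outcome | exposed) = 1639/4214 = 0.38894
p₀ = P(outcome | unexposed) = 987/3754 = 0.26292
Under exogeneity and monotonicity, PN = (p₁ − p₀) / p₁.
PN = (0.38894 − 0.26292) / 0.38894 = 0.12602 / 0.38894 ≈ 0.3240

PN ≈ 0.324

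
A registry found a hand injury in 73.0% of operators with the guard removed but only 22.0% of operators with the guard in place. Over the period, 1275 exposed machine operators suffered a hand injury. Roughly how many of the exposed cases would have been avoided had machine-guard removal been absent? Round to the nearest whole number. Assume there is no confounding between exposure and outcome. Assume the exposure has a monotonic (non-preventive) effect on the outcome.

p₁ = 0.73, p₀ = 0.22.
PN = (p₁ − p₀)/p₁ = (0.73 − 0.22) / 0.73 ≈ 0.69863.
Attributable cases ≈ PN × (exposed cases) = 0.69863 × 1275 ≈ 890.75.

about 891 cases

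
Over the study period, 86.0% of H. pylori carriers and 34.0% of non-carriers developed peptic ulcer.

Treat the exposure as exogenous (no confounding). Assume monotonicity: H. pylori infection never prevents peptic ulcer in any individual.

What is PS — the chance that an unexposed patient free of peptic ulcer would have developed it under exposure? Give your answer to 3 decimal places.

p₁ = 0.86, p₀ = 0.34.
Under exogeneity and monotonicity, PS = (p₁ − p₀) / (1 − p₀).
PS = (0.86 − 0.34) / (1 − 0.34) = 0.52 / 0.66 ≈ 0.7879

PS ≈ 0.788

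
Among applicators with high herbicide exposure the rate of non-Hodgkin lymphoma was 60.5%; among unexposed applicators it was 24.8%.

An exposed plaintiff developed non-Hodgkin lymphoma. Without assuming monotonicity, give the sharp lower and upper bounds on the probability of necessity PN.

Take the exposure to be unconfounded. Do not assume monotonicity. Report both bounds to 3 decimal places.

0.590 ≤ PN ≤ 1.000

p₁ = 0.605, p₀ = 0.248.
Under exogeneity alone the bounds on PN are max{0,(p₁−p₀)/p₁} ≤ PN ≤ min{1,(1−p₀)/p₁}.
  lower = (p₁ − p₀)/p₁ = 0.357 / 0.605 ≈ 0.5901
  upper = min{1, (1 − p₀)/p₁} = 0.752 / 0.605 ≈ 1.2430 → capped at 1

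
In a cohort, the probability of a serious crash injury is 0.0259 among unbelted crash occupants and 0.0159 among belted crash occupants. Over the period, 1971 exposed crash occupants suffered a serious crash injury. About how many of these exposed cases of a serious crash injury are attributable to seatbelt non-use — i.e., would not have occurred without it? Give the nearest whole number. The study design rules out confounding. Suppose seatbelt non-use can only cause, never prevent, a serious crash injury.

Let p₁ = 0.0259, p₀ = 0.0159.
PN = (p₁ − p₀)/p₁ = (0.0259 − 0.0159) / 0.0259 ≈ 0.38610.
Attributable cases ≈ PN × (exposed cases) = 0.38610 × 1971 ≈ 761.00.

about 761 cases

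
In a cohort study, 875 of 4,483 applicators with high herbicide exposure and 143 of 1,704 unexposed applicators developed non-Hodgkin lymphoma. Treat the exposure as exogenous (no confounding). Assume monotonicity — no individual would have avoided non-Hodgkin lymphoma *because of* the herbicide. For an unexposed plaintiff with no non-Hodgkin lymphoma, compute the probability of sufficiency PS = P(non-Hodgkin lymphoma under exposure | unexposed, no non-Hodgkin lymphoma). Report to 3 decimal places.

p₁ = P(outcome | exposed) = 875/4483 = 0.19518
p₀ = P(outcome | unexposed) = 143/1704 = 0.08392
Under exogeneity and monotonicity, PS = (p₁ − p₀) / (1 − p₀).
PS = (0.19518 − 0.08392) / (1 − 0.08392) = 0.11126 / 0.91608 ≈ 0.1215

PS ≈ 0.121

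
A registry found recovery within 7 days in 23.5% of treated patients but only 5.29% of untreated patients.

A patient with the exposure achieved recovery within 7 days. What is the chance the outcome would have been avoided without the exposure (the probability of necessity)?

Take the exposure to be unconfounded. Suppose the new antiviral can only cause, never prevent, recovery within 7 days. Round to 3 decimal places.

PN ≈ 0.775

p₁ = 0.235, p₀ = 0.0529.
Under exogeneity and monotonicity, PN = (p₁ − p₀) / p₁.
PN = (0.235 − 0.0529) / 0.235 = 0.1821 / 0.235 ≈ 0.7749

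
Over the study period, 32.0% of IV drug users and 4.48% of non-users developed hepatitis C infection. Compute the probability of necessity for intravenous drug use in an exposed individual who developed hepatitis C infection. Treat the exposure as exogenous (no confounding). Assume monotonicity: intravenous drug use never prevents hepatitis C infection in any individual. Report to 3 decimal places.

p₁ = 0.32, p₀ = 0.0448.
Under exogeneity and monotonicity, PN = (p₁ − p₀) / p₁.
PN = (0.32 − 0.0448) / 0.32 = 0.2752 / 0.32 ≈ 0.8600

PN ≈ 0.860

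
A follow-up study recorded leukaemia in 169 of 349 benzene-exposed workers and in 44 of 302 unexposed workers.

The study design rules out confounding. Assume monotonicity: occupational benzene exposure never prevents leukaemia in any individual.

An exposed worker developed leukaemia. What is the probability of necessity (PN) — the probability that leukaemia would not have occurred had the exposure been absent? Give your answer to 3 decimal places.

PN ≈ 0.699

p₁ = P(outcome | exposed) = 169/349 = 0.48424
p₀ = P(outcome | unexposed) = 44/302 = 0.1457
Under exogeneity and monotonicity, PN = (p₁ − p₀) / p₁.
PN = (0.48424 − 0.1457) / 0.48424 = 0.33855 / 0.48424 ≈ 0.6991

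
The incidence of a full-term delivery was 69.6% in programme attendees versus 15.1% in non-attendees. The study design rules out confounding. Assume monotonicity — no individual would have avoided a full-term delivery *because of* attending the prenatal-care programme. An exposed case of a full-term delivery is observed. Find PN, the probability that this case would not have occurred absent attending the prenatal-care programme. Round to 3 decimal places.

PN ≈ 0.783

p₁ = 0.696, p₀ = 0.151.
Under exogeneity and monotonicity, PN = (p₁ − p₀) / p₁.
PN = (0.696 − 0.151) / 0.696 = 0.545 / 0.696 ≈ 0.7830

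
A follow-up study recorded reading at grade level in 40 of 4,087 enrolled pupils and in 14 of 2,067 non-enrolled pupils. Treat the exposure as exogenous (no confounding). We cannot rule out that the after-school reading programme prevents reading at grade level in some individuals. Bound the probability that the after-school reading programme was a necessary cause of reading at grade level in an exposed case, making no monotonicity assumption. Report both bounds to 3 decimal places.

p₁ = P(outcome | exposed) = 40/4087 = 0.0097871
p₀ = P(outcome | unexposed) = 14/2067 = 0.0067731
Under exogeneity alone the bounds on PN are max{0,(p₁−p₀)/p₁} ≤ PN ≤ min{1,(1−p₀)/p₁}.
  lower = (p₁ − p₀)/p₁ = 0.003014 / 0.0097871 ≈ 0.3080
  upper = min{1, (1 − p₀)/p₁} = 0.99323 / 0.0097871 ≈ 101.4830 → capped at 1

0.308 ≤ PN ≤ 1.000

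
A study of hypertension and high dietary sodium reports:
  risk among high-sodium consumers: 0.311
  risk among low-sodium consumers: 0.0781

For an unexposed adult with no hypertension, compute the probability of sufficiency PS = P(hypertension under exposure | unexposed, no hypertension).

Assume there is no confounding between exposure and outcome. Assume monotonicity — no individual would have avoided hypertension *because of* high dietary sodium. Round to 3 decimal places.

PS ≈ 0.253

Let p₁ = 0.311, p₀ = 0.0781.
Under exogeneity and monotonicity, PS = (p₁ − p₀) / (1 − p₀).
PS = (0.311 − 0.0781) / (1 − 0.0781) = 0.2329 / 0.9219 ≈ 0.2526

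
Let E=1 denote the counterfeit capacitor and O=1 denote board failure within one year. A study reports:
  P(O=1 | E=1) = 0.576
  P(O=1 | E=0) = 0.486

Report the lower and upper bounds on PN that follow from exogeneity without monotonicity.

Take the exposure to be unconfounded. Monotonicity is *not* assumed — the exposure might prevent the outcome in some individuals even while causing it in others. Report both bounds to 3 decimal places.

Let p₁ = 0.576, p₀ = 0.486.
Under exogeneity alone the bounds on PN are max{0,(p₁−p₀)/p₁} ≤ PN ≤ min{1,(1−p₀)/p₁}.
  lower = (p₁ − p₀)/p₁ = 0.09 / 0.576 ≈ 0.1562
  upper = min{1, (1 − p₀)/p₁} = 0.514 / 0.576 ≈ 0.8924

0.156 ≤ PN ≤ 0.892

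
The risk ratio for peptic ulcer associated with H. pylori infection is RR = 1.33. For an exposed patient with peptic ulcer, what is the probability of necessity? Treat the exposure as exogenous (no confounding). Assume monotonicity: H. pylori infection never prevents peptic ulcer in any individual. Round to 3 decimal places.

Under exogeneity and monotonicity, PN = (RR − 1) / RR = 1 − 1/RR.
PN = (1.33 − 1) / 1.33 = 0.33 / 1.33 ≈ 0.2481

PN ≈ 0.248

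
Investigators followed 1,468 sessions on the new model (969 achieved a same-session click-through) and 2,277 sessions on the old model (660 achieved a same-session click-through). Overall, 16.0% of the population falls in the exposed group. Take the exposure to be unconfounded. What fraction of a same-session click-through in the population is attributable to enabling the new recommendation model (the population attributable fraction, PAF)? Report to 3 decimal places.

p₁ = P(outcome | exposed) = 969/1468 = 0.66008
p₀ = P(outcome | unexposed) = 660/2277 = 0.28986
Overall risk P(Y=1) = π·p₁ + (1−π)·p₀ = 0.16×0.66008 + 0.84×0.28986 = 0.34909.
Under exogeneity, PAF = [P(Y=1) − p₀] / P(Y=1).
PAF = (0.34909 − 0.28986) / 0.34909 ≈ 0.1697

PAF ≈ 0.170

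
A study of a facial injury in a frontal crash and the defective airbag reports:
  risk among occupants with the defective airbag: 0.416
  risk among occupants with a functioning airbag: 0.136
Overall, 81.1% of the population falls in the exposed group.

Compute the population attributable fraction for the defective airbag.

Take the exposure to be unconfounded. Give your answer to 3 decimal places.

Let p₁ = 0.416, p₀ = 0.136.
Overall risk P(Y=1) = π·p₁ + (1−π)·p₀ = 0.811×0.416 + 0.189×0.136 = 0.36308.
Under exogeneity, PAF = [P(Y=1) − p₀] / P(Y=1).
PAF = (0.36308 − 0.136) / 0.36308 ≈ 0.6254

PAF ≈ 0.625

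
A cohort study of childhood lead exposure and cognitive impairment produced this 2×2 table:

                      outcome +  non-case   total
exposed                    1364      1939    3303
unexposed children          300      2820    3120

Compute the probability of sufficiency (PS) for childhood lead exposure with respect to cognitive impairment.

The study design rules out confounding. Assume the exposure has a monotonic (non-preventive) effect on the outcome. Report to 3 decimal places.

PS ≈ 0.351

p₁ = P(outcome | exposed) = 1364/3303 = 0.41296
p₀ = P(outcome | unexposed) = 300/3120 = 0.096154
Under exogeneity and monotonicity, PS = (p₁ − p₀)/(1 − p₀).
PS = (0.41296 − 0.096154) / 0.90385 ≈ 0.3505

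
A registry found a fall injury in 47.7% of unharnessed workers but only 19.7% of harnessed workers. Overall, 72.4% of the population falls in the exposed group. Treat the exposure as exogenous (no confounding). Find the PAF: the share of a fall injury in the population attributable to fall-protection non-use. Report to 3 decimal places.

PAF ≈ 0.507

p₁ = 0.477, p₀ = 0.197.
Overall risk P(Y=1) = π·p₁ + (1−π)·p₀ = 0.724×0.477 + 0.276×0.197 = 0.39972.
Under exogeneity, PAF = [P(Y=1) − p₀] / P(Y=1).
PAF = (0.39972 − 0.197) / 0.39972 ≈ 0.5072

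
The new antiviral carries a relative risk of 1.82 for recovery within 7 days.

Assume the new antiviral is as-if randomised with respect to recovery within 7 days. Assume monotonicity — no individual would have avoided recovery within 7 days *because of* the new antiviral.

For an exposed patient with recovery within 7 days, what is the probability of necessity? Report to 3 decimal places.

Under exogeneity and monotonicity, PN = (RR − 1) / RR = 1 − 1/RR.
PN = (1.82 − 1) / 1.82 = 0.82 / 1.82 ≈ 0.4505

PN ≈ 0.451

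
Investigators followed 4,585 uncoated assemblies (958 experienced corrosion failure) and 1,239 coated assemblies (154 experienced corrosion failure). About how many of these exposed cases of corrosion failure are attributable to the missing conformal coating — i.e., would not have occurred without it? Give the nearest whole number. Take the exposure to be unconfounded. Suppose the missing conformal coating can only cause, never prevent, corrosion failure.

p₁ = P(outcome | exposed) = 958/4585 = 0.20894
p₀ = P(outcome | unexposed) = 154/1239 = 0.12429
PN = (p₁ − p₀)/p₁ = (0.20894 − 0.12429) / 0.20894 ≈ 0.40513.
Attributable cases ≈ PN × (exposed cases) = 0.40513 × 958 ≈ 388.11.

about 388 cases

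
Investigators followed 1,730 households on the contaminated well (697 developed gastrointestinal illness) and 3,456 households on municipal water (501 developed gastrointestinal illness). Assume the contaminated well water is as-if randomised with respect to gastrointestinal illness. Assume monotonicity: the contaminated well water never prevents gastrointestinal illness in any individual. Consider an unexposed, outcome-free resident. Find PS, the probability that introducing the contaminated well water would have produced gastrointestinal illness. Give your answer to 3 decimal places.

PS ≈ 0.302

p₁ = P(outcome | exposed) = 697/1730 = 0.40289
p₀ = P(outcome | unexposed) = 501/3456 = 0.14497
Under exogeneity and monotonicity, PS = (p₁ − p₀) / (1 − p₀).
PS = (0.40289 − 0.14497) / (1 − 0.14497) = 0.25792 / 0.85503 ≈ 0.3017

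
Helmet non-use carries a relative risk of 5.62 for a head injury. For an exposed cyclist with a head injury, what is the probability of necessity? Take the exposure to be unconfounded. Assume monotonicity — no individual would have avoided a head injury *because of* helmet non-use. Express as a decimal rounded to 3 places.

Under exogeneity and monotonicity, PN = (RR − 1) / RR = 1 − 1/RR.
PN = (5.62 − 1) / 5.62 = 4.62 / 5.62 ≈ 0.8221

PN ≈ 0.822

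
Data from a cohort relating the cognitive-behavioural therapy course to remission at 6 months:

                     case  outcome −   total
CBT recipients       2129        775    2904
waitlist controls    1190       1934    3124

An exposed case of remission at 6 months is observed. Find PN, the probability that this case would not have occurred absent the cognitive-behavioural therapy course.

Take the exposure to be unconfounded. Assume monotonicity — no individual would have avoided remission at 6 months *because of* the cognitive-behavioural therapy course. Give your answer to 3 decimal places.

PN ≈ 0.480

p₁ = P(outcome | exposed) = 2129/2904 = 0.73313
p₀ = P(outcome | unexposed) = 1190/3124 = 0.38092
Under exogeneity and monotonicity, PN = (p₁ − p₀) / p₁.
PN = (0.73313 − 0.38092) / 0.73313 = 0.3522 / 0.73313 ≈ 0.4804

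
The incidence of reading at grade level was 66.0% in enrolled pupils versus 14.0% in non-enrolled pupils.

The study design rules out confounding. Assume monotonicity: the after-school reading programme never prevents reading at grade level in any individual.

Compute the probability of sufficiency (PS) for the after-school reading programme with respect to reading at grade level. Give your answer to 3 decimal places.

p₁ = 0.66, p₀ = 0.14.
Under exogeneity and monotonicity, PS = (p₁ − p₀) / (1 − p₀).
PS = (0.66 − 0.14) / (1 − 0.14) = 0.52 / 0.86 ≈ 0.6047

PS ≈ 0.605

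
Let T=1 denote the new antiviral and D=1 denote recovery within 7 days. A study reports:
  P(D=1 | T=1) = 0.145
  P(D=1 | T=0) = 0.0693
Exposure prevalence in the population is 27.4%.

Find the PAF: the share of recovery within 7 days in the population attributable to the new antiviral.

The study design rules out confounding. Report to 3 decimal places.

PAF ≈ 0.230

Let p₁ = 0.145, p₀ = 0.0693.
Overall risk P(Y=1) = π·p₁ + (1−π)·p₀ = 0.274×0.145 + 0.726×0.0693 = 0.090042.
Under exogeneity, PAF = [P(Y=1) − p₀] / P(Y=1).
PAF = (0.090042 − 0.0693) / 0.090042 ≈ 0.2304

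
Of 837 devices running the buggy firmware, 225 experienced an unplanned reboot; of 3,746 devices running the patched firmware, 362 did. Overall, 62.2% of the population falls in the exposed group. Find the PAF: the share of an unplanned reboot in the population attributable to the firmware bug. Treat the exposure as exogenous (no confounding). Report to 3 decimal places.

PAF ≈ 0.526

p₁ = P(outcome | exposed) = 225/837 = 0.26882
p₀ = P(outcome | unexposed) = 362/3746 = 0.096636
Overall risk P(Y=1) = π·p₁ + (1−π)·p₀ = 0.622×0.26882 + 0.378×0.096636 = 0.20373.
Under exogeneity, PAF = [P(Y=1) − p₀] / P(Y=1).
PAF = (0.20373 − 0.096636) / 0.20373 ≈ 0.5257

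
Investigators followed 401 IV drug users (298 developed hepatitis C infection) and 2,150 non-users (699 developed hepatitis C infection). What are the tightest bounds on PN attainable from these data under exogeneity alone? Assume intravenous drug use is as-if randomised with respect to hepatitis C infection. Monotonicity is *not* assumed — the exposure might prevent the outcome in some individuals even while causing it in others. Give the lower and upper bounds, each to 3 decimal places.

p₁ = P(outcome | exposed) = 298/401 = 0.74314
p₀ = P(outcome | unexposed) = 699/2150 = 0.32512
Under exogeneity alone the bounds on PN are max{0,(p₁−p₀)/p₁} ≤ PN ≤ min{1,(1−p₀)/p₁}.
  lower = (p₁ − p₀)/p₁ = 0.41803 / 0.74314 ≈ 0.5625
  upper = min{1, (1 − p₀)/p₁} = 0.67488 / 0.74314 ≈ 0.9081

0.563 ≤ PN ≤ 0.908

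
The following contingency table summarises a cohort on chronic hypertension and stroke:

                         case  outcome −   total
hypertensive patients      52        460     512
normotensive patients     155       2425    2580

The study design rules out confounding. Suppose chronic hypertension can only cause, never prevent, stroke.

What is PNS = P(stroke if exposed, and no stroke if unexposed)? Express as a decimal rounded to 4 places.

PNS ≈ 0.0415

p₁ = P(outcome | exposed) = 52/512 = 0.10156
p₀ = P(outcome | unexposed) = 155/2580 = 0.060078
Under exogeneity and monotonicity, PNS = p₁ − p₀.
PNS = 0.10156 − 0.060078 = 0.041485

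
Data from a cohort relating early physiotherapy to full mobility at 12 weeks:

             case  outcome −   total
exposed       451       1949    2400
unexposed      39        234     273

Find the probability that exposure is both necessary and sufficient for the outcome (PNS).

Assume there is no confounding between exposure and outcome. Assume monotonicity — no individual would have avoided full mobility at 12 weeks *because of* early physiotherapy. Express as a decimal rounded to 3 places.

PNS ≈ 0.045

p₁ = P(outcome | exposed) = 451/2400 = 0.18792
p₀ = P(outcome | unexposed) = 39/273 = 0.14286
Under exogeneity and monotonicity, PNS = p₁ − p₀.
PNS = 0.18792 − 0.14286 = 0.04506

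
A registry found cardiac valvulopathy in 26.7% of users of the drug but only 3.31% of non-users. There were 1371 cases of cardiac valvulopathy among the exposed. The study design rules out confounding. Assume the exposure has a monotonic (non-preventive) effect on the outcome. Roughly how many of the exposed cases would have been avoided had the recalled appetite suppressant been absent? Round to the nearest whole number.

p₁ = 0.267, p₀ = 0.0331.
PN = (p₁ − p₀)/p₁ = (0.267 − 0.0331) / 0.267 ≈ 0.87603.
Attributable cases ≈ PN × (exposed cases) = 0.87603 × 1371 ≈ 1201.04.

about 1201 cases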